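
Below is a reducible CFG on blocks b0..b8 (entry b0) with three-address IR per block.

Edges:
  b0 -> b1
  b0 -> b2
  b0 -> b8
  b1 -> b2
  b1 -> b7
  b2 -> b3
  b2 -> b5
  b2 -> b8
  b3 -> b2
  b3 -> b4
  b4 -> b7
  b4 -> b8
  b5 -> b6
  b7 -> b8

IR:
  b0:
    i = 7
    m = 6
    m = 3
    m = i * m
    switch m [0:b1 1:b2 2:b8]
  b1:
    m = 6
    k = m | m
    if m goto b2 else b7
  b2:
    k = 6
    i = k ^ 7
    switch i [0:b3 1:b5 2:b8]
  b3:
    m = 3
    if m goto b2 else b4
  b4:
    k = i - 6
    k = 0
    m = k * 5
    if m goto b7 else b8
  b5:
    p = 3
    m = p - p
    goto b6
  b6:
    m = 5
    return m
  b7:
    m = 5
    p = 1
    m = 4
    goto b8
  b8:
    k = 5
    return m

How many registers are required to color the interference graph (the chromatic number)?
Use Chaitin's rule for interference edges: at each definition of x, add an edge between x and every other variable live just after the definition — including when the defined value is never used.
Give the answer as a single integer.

Block summaries:
  b0: {i,m} / ∅
  b1: {k,m} / ∅
  b2: {i,k} / ∅
  b3: {m} / ∅
  b4: {k,m} / {i}
  b5: {m,p} / ∅
  b6: {m} / ∅
  b7: {m,p} / ∅
  b8: {k} / {m}

Liveness:
  b0 li=∅ lo={m}
  b1 li=∅ lo={m}
  b2 li={m} lo={i,m}
  b3 li={i} lo={i,m}
  b4 li={i} lo={m}
  b5 li=∅ lo=∅
  b6 li=∅ lo=∅
  b7 li=∅ lo={m}
  b8 li={m} lo=∅

Interference:
  i: {m}
  k: {m}
  m: {i,k}
  p: ∅

Colouring:
  clique {i,m} ⇒ need ≥ 2
  2-colouring: R0={m,p}  R1={i,k}
  χ = 2

Answer: 2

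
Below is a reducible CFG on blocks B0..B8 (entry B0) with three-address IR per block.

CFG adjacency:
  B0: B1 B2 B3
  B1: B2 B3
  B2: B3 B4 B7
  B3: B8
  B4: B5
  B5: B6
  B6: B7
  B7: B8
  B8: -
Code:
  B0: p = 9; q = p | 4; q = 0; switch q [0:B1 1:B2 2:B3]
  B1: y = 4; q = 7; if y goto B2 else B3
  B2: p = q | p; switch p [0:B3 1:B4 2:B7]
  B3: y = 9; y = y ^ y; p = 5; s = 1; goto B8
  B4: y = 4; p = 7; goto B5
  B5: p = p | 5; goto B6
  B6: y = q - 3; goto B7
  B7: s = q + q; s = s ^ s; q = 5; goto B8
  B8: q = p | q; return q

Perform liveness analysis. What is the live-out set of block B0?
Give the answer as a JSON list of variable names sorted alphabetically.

def/use:
  B0: {p,q} / ∅
  B1: {q,y} / ∅
  B2: {p} / {p,q}
  B3: {p,s,y} / ∅
  B4: {p,y} / ∅
  B5: {p} / {p}
  B6: {y} / {q}
  B7: {q,s} / {q}
  B8: {q} / {p,q}

Live sets:
  live B0: ∅→{p,q}
  live B1: {p}→{p,q}
  live B2: {p,q}→{p,q}
  live B3: {q}→{p,q}
  live B4: {q}→{p,q}
  live B5: {p,q}→{p,q}
  live B6: {p,q}→{p,q}
  live B7: {p,q}→{p,q}
  live B8: {p,q}→∅

live-out(B0) = ["p", "q"]

Answer: ["p", "q"]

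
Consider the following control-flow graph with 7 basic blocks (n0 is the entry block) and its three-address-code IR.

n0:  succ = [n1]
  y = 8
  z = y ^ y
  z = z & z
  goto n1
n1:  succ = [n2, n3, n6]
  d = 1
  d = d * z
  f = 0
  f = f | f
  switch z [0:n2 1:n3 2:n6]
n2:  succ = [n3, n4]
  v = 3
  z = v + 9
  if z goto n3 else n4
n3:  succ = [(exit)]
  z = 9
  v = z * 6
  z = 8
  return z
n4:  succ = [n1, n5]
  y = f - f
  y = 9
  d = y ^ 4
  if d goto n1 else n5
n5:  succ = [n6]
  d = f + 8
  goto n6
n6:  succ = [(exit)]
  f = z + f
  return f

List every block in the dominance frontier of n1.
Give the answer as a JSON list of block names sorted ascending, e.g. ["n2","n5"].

Answer: ["n1"]

Working:
idom tree: n1←n0 n2←n1 n3←n1 n4←n2 n5←n4 n6←n1
Dom∩ at merges:
  n1: preds {n0,n4}: {n0} ∩ {n0,n1,n2,n4} = {n0}; idom=n0
  n3: preds {n1,n2}: {n0,n1} ∩ {n0,n1,n2} = {n0,n1}; idom=n1
  n6: preds {n1,n5}: {n0,n1} ∩ {n0,n1,n2,n4,n5} = {n0,n1}; idom=n1

DF derivation:
  join n1 pred n0: · stop@n0
  join n1 pred n4: n4→n2→n1 stop@n0
  join n3 pred n1: · stop@n1
  join n3 pred n2: n2 stop@n1
  join n6 pred n1: · stop@n1
  join n6 pred n5: n5→n4→n2 stop@n1
  DF(n0)=∅
  DF(n1)={n1}
  DF(n2)={n1,n3,n6}
  DF(n3)=∅
  DF(n4)={n1,n6}
  DF(n5)={n6}
  DF(n6)=∅

DF(n1) = ["n1"]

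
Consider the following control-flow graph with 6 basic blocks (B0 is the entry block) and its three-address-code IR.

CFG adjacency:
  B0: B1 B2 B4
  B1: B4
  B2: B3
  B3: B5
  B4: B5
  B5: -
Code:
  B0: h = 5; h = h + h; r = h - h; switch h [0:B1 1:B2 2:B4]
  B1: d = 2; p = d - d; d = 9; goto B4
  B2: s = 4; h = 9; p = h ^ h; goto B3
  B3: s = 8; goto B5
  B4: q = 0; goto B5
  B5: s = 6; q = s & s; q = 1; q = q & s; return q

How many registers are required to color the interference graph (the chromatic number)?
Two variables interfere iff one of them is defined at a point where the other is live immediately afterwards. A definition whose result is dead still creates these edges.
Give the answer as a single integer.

Block summaries:
  B0: def={h,r} ue=∅
  B1: def={d,p} ue=∅
  B2: def={h,p,s} ue=∅
  B3: def={s} ue=∅
  B4: def={q} ue=∅
  B5: def={q,s} ue=∅

Liveness:
  B0 li=∅ lo=∅
  B1 li=∅ lo=∅
  B2 li=∅ lo=∅
  B3 li=∅ lo=∅
  B4 li=∅ lo=∅
  B5 li=∅ lo=∅

Interference:
  d — ∅
  h — {r}
  p — ∅
  q — {s}
  r — {h}
  s — {q}

Chromatic number:
  {h,r} pairwise interfere (2-clique) ⇒ χ ≥ 2
  2-colouring: r0={d,h,p,q}  r1={r,s}
  χ = 2

Answer: 2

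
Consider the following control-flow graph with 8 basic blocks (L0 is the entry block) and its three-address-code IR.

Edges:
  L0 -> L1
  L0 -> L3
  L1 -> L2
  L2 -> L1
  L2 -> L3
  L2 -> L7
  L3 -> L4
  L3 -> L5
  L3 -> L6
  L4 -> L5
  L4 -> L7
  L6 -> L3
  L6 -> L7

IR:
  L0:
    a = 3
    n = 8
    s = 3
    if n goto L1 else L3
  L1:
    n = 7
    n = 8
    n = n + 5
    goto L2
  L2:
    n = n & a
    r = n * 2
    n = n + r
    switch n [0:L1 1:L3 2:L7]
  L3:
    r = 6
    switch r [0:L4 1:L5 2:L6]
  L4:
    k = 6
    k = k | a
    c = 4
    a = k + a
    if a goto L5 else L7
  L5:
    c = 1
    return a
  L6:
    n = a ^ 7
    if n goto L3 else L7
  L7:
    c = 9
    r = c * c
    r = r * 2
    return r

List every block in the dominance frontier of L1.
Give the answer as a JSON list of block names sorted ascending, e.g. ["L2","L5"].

idom tree: L1←L0 L2←L1 L3←L0 L4←L3 L5←L3 L6←L3 L7←L0
Dom at joins:
  L1: preds {L0,L2}: {L0} ∩ {L0,L1,L2} = {L0}; idom=L0
  L3: preds {L0,L2,L6}: {L0} ∩ {L0,L1,L2} ∩ {L0,L3,L6} = {L0}; idom=L0
  L5: preds {L3,L4}: {L0,L3} ∩ {L0,L3,L4} = {L0,L3}; idom=L3
  L7: preds {L2,L4,L6}: {L0,L1,L2} ∩ {L0,L3,L4} ∩ {L0,L3,L6} = {L0}; idom=L0

DF walk-up:
  join L1 pred L0: · stop@L0
  join L1 pred L2: L2→L1 stop@L0
  join L3 pred L0: · stop@L0
  join L3 pred L2: L2→L1 stop@L0
  join L3 pred L6: L6→L3 stop@L0
  join L5 pred L3: · stop@L3
  join L5 pred L4: L4 stop@L3
  join L7 pred L2: L2→L1 stop@L0
  join L7 pred L4: L4→L3 stop@L0
  join L7 pred L6: L6→L3 stop@L0
  DF(L0)=∅
  DF(L1)={L1,L3,L7}
  DF(L2)={L1,L3,L7}
  DF(L3)={L3,L7}
  DF(L4)={L5,L7}
  DF(L5)=∅
  DF(L6)={L3,L7}
  DF(L7)=∅

DF(L1) = ["L1", "L3", "L7"]

Answer: ["L1", "L3", "L7"]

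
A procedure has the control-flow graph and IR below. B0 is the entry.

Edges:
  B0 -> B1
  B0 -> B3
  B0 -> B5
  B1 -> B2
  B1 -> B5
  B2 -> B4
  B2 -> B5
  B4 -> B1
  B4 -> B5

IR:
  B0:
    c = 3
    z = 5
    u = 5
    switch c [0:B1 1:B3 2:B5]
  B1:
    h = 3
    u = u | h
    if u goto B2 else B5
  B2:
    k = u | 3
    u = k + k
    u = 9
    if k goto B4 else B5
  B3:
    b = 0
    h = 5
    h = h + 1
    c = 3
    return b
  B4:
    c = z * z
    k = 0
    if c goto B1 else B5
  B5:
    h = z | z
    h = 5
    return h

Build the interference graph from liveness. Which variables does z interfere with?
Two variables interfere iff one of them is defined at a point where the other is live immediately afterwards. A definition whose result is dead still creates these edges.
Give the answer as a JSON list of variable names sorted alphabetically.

Answer: ["c", "h", "k", "u"]

Analysis:
def/use:
  B0: def={c,u,z} ue=∅
  B1: def={h,u} ue={u}
  B2: def={k,u} ue={u}
  B3: def={b,c,h} ue=∅
  B4: def={c,k} ue={z}
  B5: def={h} ue={z}

Backward fixpoint:
  B0 li=∅ lo={u,z}
  B1 li={u,z} lo={u,z}
  B2 li={u,z} lo={u,z}
  B3 li=∅ lo=∅
  B4 li={u,z} lo={u,z}
  B5 li={z} lo=∅

Interference:
  b↔{c,h}
  c↔{b,k,u,z}
  h↔{b,u,z}
  k↔{c,u,z}
  u↔{c,h,k,z}
  z↔{c,h,k,u}

N(z) = ["c", "h", "k", "u"]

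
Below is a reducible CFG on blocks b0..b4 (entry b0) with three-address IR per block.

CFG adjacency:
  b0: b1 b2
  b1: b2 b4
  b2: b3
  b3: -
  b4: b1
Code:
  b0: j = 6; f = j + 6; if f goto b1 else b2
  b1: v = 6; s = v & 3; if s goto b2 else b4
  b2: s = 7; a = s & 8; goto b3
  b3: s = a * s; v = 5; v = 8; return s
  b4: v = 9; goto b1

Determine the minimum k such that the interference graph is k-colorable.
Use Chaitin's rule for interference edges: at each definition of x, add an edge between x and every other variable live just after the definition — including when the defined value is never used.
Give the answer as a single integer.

Answer: 2

Analysis:
Per-block:
  b0: {f,j} / ∅
  b1: {s,v} / ∅
  b2: {a,s} / ∅
  b3: {s,v} / {a,s}
  b4: {v} / ∅

Liveness:
  b0 li=∅ lo=∅
  b1 li=∅ lo=∅
  b2 li=∅ lo={a,s}
  b3 li={a,s} lo=∅
  b4 li=∅ lo=∅

Interference:
  a: {s}
  f: ∅
  j: ∅
  s: {a,v}
  v: {s}

Colouring:
  clique {a,s} ⇒ need ≥ 2
  2-colouring: c0={f,j,s}  c1={a,v}
  χ = 2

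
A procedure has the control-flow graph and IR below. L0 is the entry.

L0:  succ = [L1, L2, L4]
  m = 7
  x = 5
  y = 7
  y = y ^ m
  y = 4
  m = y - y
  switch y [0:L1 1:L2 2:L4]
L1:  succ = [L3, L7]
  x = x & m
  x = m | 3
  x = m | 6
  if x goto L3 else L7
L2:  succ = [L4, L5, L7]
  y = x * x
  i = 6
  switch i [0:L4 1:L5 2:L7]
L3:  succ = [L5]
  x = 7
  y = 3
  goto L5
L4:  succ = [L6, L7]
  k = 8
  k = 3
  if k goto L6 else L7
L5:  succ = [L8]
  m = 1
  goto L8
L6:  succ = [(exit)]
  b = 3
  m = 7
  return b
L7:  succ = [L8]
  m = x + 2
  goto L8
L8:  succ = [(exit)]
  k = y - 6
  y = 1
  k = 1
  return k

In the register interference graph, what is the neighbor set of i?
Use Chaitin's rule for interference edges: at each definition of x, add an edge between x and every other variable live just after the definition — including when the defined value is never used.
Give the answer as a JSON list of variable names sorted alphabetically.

Answer: ["x", "y"]

Analysis:
Per-block:
  L0 def {m,x,y} use ∅
  L1 def {x} use {m,x}
  L2 def {i,y} use {x}
  L3 def {x,y} use ∅
  L4 def {k} use ∅
  L5 def {m} use ∅
  L6 def {b,m} use ∅
  L7 def {m} use {x}
  L8 def {k,y} use {y}

Backward fixpoint:
  L0 li=∅ lo={m,x,y}
  L1 li={m,x,y} lo={x,y}
  L2 li={x} lo={x,y}
  L3 li=∅ lo={y}
  L4 li={x,y} lo={x,y}
  L5 li={y} lo={y}
  L6 li=∅ lo=∅
  L7 li={x,y} lo={y}
  L8 li={y} lo=∅

Interfere edges:
  b — {m}
  i — {x,y}
  k — {x,y}
  m — {b,x,y}
  x — {i,k,m,y}
  y — {i,k,m,x}

N(i) = ["x", "y"]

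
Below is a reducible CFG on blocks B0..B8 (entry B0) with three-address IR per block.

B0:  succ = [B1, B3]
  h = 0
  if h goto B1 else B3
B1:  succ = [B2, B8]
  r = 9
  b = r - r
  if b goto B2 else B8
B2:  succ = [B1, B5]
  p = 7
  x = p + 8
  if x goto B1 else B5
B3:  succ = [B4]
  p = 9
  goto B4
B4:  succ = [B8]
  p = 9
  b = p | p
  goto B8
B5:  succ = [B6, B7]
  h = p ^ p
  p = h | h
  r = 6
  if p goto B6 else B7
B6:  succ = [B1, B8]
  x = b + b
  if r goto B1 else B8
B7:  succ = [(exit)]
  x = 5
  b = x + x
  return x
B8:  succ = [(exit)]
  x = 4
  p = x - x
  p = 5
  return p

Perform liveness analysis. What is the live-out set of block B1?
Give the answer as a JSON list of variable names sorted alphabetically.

Per-block:
  B0 def {h} use ∅
  B1 def {b,r} use ∅
  B2 def {p,x} use ∅
  B3 def {p} use ∅
  B4 def {b,p} use ∅
  B5 def {h,p,r} use {p}
  B6 def {x} use {b,r}
  B7 def {b,x} use ∅
  B8 def {p,x} use ∅

Live sets:
  B0: in=∅ out=∅
  B1: in=∅ out={b}
  B2: in={b} out={b,p}
  B3: in=∅ out=∅
  B4: in=∅ out=∅
  B5: in={b,p} out={b,r}
  B6: in={b,r} out=∅
  B7: in=∅ out=∅
  B8: in=∅ out=∅

live-out(B1) = ["b"]

Answer: ["b"]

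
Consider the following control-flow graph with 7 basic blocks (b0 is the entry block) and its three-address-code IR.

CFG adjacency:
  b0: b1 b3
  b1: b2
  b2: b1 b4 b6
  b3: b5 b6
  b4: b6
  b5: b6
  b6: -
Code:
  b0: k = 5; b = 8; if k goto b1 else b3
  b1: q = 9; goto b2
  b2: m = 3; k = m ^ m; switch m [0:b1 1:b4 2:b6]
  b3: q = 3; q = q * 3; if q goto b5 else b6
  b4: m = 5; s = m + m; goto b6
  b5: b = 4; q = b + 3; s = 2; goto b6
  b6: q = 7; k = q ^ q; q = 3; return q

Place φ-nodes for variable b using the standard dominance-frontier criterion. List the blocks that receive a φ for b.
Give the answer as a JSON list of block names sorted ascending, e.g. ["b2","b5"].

Answer: ["b6"]

Analysis:
idom tree: b1←b0 b2←b1 b3←b0 b4←b2 b5←b3 b6←b0
Join-block Dom:
  b1: preds {b0,b2}: {b0} ∩ {b0,b1,b2} = {b0}; idom=b0
  b6: preds {b2,b3,b4,b5}: {b0,b1,b2} ∩ {b0,b3} ∩ {b0,b1,b2,b4} ∩ {b0,b3,b5} = {b0}; idom=b0

DF walk-up:
  b1←b0: walk · to b0
  b1←b2: walk b2→b1 to b0
  b6←b2: walk b2→b1 to b0
  b6←b3: walk b3 to b0
  b6←b4: walk b4→b2→b1 to b0
  b6←b5: walk b5→b3 to b0
  DF(b0)=∅
  DF(b1)={b1,b6}
  DF(b2)={b1,b6}
  DF(b3)={b6}
  DF(b4)={b6}
  DF(b5)={b6}
  DF(b6)=∅

φ for b: defs {b0,b5}
  DF⁺ = {b6}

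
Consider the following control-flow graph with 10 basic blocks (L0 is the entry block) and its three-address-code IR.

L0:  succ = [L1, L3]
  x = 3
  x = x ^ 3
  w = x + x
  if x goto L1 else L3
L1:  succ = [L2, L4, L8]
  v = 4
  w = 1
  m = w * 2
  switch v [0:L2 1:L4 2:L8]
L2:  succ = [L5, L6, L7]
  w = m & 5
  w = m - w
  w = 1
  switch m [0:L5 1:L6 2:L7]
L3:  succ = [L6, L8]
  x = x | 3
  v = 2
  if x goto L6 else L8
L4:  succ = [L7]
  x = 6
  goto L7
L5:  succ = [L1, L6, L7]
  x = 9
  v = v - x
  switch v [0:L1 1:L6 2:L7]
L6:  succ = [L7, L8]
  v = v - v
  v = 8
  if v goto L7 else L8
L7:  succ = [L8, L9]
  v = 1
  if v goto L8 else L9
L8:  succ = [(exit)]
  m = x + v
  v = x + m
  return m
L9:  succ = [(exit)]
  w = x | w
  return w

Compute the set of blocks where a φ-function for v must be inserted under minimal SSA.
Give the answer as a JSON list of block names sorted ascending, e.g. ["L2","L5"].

idom tree: L1←L0 L2←L1 L3←L0 L4←L1 L5←L2 L6←L0 L7←L0 L8←L0 L9←L7
Dom∩ at merges:
  L1: preds {L0,L5}: {L0} ∩ {L0,L1,L2,L5} = {L0}; idom=L0
  L6: preds {L2,L3,L5}: {L0,L1,L2} ∩ {L0,L3} ∩ {L0,L1,L2,L5} = {L0}; idom=L0
  L7: preds {L2,L4,L5,L6}: {L0,L1,L2} ∩ {L0,L1,L4} ∩ {L0,L1,L2,L5} ∩ {L0,L6} = {L0}; idom=L0
  L8: preds {L1,L3,L6,L7}: {L0,L1} ∩ {L0,L3} ∩ {L0,L6} ∩ {L0,L7} = {L0}; idom=L0

DF walk-up:
  L1←L0: walk · to L0
  L1←L5: walk L5→L2→L1 to L0
  L6←L2: walk L2→L1 to L0
  L6←L3: walk L3 to L0
  L6←L5: walk L5→L2→L1 to L0
  L7←L2: walk L2→L1 to L0
  L7←L4: walk L4→L1 to L0
  L7←L5: walk L5→L2→L1 to L0
  L7←L6: walk L6 to L0
  L8←L1: walk L1 to L0
  L8←L3: walk L3 to L0
  L8←L6: walk L6 to L0
  L8←L7: walk L7 to L0
  DF(L0)=∅
  DF(L1)={L1,L6,L7,L8}
  DF(L2)={L1,L6,L7}
  DF(L3)={L6,L8}
  DF(L4)={L7}
  DF(L5)={L1,L6,L7}
  DF(L6)={L7,L8}
  DF(L7)={L8}
  DF(L8)=∅
  DF(L9)=∅

φ for v: defs {L1,L3,L5,L6,L7,L8}
  DF⁺ = {L1,L6,L7,L8}

Answer: ["L1", "L6", "L7", "L8"]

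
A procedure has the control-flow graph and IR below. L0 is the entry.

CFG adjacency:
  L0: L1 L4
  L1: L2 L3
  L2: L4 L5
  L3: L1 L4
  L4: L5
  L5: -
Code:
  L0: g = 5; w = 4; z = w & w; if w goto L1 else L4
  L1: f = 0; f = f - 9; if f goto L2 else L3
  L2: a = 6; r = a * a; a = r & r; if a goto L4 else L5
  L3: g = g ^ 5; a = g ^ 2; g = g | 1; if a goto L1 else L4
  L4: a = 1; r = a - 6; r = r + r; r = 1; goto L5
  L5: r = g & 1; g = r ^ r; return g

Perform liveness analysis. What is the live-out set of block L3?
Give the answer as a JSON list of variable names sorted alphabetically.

def/use:
  L0: def={g,w,z} ue=∅
  L1: def={f} ue=∅
  L2: def={a,r} ue=∅
  L3: def={a,g} ue={g}
  L4: def={a,r} ue=∅
  L5: def={g,r} ue={g}

Backward fixpoint:
  L0 li=∅ lo={g}
  L1 li={g} lo={g}
  L2 li={g} lo={g}
  L3 li={g} lo={g}
  L4 li={g} lo={g}
  L5 li={g} lo=∅

live-out(L3) = ["g"]

Answer: ["g"]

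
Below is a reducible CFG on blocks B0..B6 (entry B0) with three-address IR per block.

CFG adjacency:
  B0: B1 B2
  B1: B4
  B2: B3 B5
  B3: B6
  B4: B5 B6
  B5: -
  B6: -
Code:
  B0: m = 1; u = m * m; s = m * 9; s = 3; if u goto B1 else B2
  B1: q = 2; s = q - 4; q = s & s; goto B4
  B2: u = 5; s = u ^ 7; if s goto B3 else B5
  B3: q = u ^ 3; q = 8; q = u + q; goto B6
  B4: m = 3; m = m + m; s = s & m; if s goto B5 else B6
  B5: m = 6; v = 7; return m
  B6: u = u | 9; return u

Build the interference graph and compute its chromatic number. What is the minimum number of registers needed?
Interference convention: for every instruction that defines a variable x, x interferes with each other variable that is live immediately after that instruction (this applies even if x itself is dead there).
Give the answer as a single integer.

Answer: 3

Derivation:
Block summaries:
  B0: def={m,s,u} ue=∅
  B1: def={q,s} ue=∅
  B2: def={s,u} ue=∅
  B3: def={q} ue={u}
  B4: def={m,s} ue={s}
  B5: def={m,v} ue=∅
  B6: def={u} ue={u}

Backward fixpoint:
  B0: in=∅ out={u}
  B1: in={u} out={s,u}
  B2: in=∅ out={u}
  B3: in={u} out={u}
  B4: in={s,u} out={u}
  B5: in=∅ out=∅
  B6: in={u} out=∅

Interfere edges:
  m: {s,u,v}
  q: {s,u}
  s: {m,q,u}
  u: {m,q,s}
  v: {m}

Colouring:
  {m,s,u} pairwise interfere (3-clique) ⇒ χ ≥ 3
  assign m→r0 q→r0 s→r1 u→r2 v→r1 — no edge inside a register ⇒ χ ≤ 3
  χ = 3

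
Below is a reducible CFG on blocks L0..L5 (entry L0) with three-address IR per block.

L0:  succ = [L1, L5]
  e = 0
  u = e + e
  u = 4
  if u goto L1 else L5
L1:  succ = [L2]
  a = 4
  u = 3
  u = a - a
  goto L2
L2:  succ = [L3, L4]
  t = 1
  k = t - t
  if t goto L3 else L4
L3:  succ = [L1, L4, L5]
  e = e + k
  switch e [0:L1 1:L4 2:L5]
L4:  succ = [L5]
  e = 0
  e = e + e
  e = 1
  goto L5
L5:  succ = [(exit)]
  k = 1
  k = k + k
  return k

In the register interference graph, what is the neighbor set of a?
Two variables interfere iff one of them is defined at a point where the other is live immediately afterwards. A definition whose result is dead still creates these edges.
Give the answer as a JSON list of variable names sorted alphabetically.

Block summaries:
  L0 def {e,u} use ∅
  L1 def {a,u} use ∅
  L2 def {k,t} use ∅
  L3 def {e} use {e,k}
  L4 def {e} use ∅
  L5 def {k} use ∅

Liveness:
  L0: in=∅ out={e}
  L1: in={e} out={e}
  L2: in={e} out={e,k}
  L3: in={e,k} out={e}
  L4: in=∅ out=∅
  L5: in=∅ out=∅

Interference:
  a↔{e,u}
  e↔{a,k,t,u}
  k↔{e,t}
  t↔{e,k}
  u↔{a,e}

N(a) = ["e", "u"]

Answer: ["e", "u"]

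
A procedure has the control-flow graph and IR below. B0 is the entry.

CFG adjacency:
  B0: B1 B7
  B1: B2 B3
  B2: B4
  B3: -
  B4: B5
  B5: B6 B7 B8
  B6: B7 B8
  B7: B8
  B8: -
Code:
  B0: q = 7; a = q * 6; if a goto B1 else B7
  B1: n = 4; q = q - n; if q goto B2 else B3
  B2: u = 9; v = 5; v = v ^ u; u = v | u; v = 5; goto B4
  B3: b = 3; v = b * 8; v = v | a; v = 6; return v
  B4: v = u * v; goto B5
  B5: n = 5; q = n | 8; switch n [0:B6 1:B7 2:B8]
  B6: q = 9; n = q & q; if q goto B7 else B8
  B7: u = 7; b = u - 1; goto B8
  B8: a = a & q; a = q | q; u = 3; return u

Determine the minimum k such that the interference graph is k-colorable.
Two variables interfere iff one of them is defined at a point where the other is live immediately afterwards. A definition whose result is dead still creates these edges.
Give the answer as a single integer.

Answer: 3

Analysis:
Per-block:
  B0: def={a,q} ue=∅
  B1: def={n,q} ue={q}
  B2: def={u,v} ue=∅
  B3: def={b,v} ue={a}
  B4: def={v} ue={u,v}
  B5: def={n,q} ue=∅
  B6: def={n,q} ue=∅
  B7: def={b,u} ue=∅
  B8: def={a,u} ue={a,q}

Backward fixpoint:
  B0 li=∅ lo={a,q}
  B1 li={a,q} lo={a}
  B2 li={a} lo={a,u,v}
  B3 li={a} lo=∅
  B4 li={a,u,v} lo={a}
  B5 li={a} lo={a,q}
  B6 li={a} lo={a,q}
  B7 li={a,q} lo={a,q}
  B8 li={a,q} lo=∅

Interfere edges:
  a — {b,n,q,u,v}
  b — {a,q}
  n — {a,q}
  q — {a,b,n,u}
  u — {a,q,v}
  v — {a,u}

Registers:
  clique {a,b,q} ⇒ need ≥ 3
  3-colouring: c0={a}  c1={q,v}  c2={b,n,u}
  χ = 3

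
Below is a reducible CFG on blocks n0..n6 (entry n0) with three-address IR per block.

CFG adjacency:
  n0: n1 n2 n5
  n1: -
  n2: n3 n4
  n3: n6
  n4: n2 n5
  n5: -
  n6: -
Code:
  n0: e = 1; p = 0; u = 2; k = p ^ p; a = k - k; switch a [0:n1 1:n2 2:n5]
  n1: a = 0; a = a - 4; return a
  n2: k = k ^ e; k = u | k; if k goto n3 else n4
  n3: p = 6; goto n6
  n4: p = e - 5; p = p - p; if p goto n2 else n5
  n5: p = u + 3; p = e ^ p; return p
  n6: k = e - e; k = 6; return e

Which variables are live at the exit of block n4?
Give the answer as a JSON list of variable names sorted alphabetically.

Per-block:
  n0: {a,e,k,p,u} / ∅
  n1: {a} / ∅
  n2: {k} / {e,k,u}
  n3: {p} / ∅
  n4: {p} / {e}
  n5: {p} / {e,u}
  n6: {k} / {e}

Liveness:
  n0 li=∅ lo={e,k,u}
  n1 li=∅ lo=∅
  n2 li={e,k,u} lo={e,k,u}
  n3 li={e} lo={e}
  n4 li={e,k,u} lo={e,k,u}
  n5 li={e,u} lo=∅
  n6 li={e} lo=∅

live-out(n4) = ["e", "k", "u"]

Answer: ["e", "k", "u"]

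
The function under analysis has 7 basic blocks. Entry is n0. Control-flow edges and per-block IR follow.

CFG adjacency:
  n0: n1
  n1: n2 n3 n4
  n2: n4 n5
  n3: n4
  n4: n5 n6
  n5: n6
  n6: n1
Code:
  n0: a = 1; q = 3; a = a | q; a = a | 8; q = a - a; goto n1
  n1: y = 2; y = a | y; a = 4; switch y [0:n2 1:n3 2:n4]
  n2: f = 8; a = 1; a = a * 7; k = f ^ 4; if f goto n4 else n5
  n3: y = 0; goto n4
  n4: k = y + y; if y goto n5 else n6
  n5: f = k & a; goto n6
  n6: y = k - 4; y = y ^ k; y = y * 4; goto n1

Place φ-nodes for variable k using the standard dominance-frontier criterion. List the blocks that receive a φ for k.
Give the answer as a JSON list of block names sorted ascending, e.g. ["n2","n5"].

Answer: ["n1", "n4", "n5", "n6"]

Working:
idom tree: n1←n0 n2←n1 n3←n1 n4←n1 n5←n1 n6←n1
Dom at joins:
  n1: preds {n0,n6}: {n0} ∩ {n0,n1,n6} = {n0}; idom=n0
  n4: preds {n1,n2,n3}: {n0,n1} ∩ {n0,n1,n2} ∩ {n0,n1,n3} = {n0,n1}; idom=n1
  n5: preds {n2,n4}: {n0,n1,n2} ∩ {n0,n1,n4} = {n0,n1}; idom=n1
  n6: preds {n4,n5}: {n0,n1,n4} ∩ {n0,n1,n5} = {n0,n1}; idom=n1

Frontier:
  n1←n0: walk · to n0
  n1←n6: walk n6→n1 to n0
  n4←n1: walk · to n1
  n4←n2: walk n2 to n1
  n4←n3: walk n3 to n1
  n5←n2: walk n2 to n1
  n5←n4: walk n4 to n1
  n6←n4: walk n4 to n1
  n6←n5: walk n5 to n1
  n0 → ∅
  n1 → {n1}
  n2 → {n4,n5}
  n3 → {n4}
  n4 → {n5,n6}
  n5 → {n6}
  n6 → {n1}

φ for k: defs {n2,n4}
  DF⁺ = {n1,n4,n5,n6}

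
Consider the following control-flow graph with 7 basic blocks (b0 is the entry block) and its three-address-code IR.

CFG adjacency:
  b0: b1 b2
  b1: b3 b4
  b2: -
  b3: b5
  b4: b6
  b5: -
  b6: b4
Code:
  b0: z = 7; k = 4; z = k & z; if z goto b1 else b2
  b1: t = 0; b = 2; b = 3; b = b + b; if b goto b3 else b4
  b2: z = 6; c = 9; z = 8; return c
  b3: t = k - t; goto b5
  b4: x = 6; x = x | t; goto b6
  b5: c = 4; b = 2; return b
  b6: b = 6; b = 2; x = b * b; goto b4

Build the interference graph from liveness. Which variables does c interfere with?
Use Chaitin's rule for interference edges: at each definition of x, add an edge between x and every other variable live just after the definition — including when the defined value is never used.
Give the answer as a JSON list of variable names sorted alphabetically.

Answer: ["z"]

Analysis:
Per-block:
  b0: def={k,z} ue=∅
  b1: def={b,t} ue=∅
  b2: def={c,z} ue=∅
  b3: def={t} ue={k,t}
  b4: def={x} ue={t}
  b5: def={b,c} ue=∅
  b6: def={b,x} ue=∅

Liveness:
  live b0: ∅→{k}
  live b1: {k}→{k,t}
  live b2: ∅→∅
  live b3: {k,t}→∅
  live b4: {t}→{t}
  live b5: ∅→∅
  live b6: {t}→{t}

Interfere edges:
  b: {k,t}
  c: {z}
  k: {b,t,z}
  t: {b,k,x}
  x: {t}
  z: {c,k}

N(c) = ["z"]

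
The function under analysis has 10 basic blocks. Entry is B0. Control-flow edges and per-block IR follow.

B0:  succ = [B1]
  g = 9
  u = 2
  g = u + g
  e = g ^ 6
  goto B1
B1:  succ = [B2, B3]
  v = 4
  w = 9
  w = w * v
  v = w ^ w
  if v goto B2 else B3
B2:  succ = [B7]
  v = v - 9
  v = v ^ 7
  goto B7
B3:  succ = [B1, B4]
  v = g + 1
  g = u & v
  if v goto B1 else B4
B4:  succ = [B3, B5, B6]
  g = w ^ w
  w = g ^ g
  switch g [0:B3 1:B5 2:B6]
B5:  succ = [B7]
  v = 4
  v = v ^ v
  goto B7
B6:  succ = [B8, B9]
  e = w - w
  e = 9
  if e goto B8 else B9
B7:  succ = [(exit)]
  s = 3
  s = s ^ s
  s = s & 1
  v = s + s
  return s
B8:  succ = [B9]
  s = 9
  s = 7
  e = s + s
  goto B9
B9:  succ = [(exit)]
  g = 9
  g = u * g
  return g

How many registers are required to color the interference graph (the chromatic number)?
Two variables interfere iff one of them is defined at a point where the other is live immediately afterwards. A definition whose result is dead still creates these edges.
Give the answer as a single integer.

Answer: 4

Working:
Block summaries:
  B0: def={e,g,u} ue=∅
  B1: def={v,w} ue=∅
  B2: def={v} ue={v}
  B3: def={g,v} ue={g,u}
  B4: def={g,w} ue={w}
  B5: def={v} ue=∅
  B6: def={e} ue={w}
  B7: def={s,v} ue=∅
  B8: def={e,s} ue=∅
  B9: def={g} ue={u}

Live sets:
  B0: in=∅ out={g,u}
  B1: in={g,u} out={g,u,v,w}
  B2: in={v} out=∅
  B3: in={g,u,w} out={g,u,w}
  B4: in={u,w} out={g,u,w}
  B5: in=∅ out=∅
  B6: in={u,w} out={u}
  B7: in=∅ out=∅
  B8: in={u} out={u}
  B9: in={u} out=∅

Interference:
  e↔{g,u}
  g↔{e,u,v,w}
  s↔{u,v}
  u↔{e,g,s,v,w}
  v↔{g,s,u,w}
  w↔{g,u,v}

Colouring:
  clique {g,u,v,w} ⇒ need ≥ 4
  4-colouring: R0={u}  R1={g,s}  R2={e,v}  R3={w}
  χ = 4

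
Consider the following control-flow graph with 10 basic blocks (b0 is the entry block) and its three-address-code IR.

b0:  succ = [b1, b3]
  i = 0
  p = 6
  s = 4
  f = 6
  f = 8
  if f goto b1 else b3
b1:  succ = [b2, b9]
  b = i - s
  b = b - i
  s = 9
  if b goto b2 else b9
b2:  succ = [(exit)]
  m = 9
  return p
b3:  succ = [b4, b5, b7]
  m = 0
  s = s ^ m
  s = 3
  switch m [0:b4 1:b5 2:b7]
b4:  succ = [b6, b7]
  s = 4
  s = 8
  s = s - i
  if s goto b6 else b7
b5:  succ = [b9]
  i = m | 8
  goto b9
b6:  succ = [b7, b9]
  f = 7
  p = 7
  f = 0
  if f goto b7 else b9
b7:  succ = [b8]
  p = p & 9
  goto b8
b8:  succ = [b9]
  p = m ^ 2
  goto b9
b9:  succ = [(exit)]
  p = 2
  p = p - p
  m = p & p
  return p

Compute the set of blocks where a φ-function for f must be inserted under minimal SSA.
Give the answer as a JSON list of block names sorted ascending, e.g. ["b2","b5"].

Answer: ["b7", "b9"]

Analysis:
idom tree: b1←b0 b2←b1 b3←b0 b4←b3 b5←b3 b6←b4 b7←b3 b8←b7 b9←b0
Join-block Dom:
  b7: preds {b3,b4,b6}: {b0,b3} ∩ {b0,b3,b4} ∩ {b0,b3,b4,b6} = {b0,b3}; idom=b3
  b9: preds {b1,b5,b6,b8}: {b0,b1} ∩ {b0,b3,b5} ∩ {b0,b3,b4,b6} ∩ {b0,b3,b7,b8} = {b0}; idom=b0

Frontier:
  join b7 pred b3: · stop@b3
  join b7 pred b4: b4 stop@b3
  join b7 pred b6: b6→b4 stop@b3
  join b9 pred b1: b1 stop@b0
  join b9 pred b5: b5→b3 stop@b0
  join b9 pred b6: b6→b4→b3 stop@b0
  join b9 pred b8: b8→b7→b3 stop@b0
  b0: DF=∅
  b1: DF={b9}
  b2: DF=∅
  b3: DF={b9}
  b4: DF={b7,b9}
  b5: DF={b9}
  b6: DF={b7,b9}
  b7: DF={b9}
  b8: DF={b9}
  b9: DF=∅

φ for f: defs {b0,b6}
  DF⁺ = {b7,b9}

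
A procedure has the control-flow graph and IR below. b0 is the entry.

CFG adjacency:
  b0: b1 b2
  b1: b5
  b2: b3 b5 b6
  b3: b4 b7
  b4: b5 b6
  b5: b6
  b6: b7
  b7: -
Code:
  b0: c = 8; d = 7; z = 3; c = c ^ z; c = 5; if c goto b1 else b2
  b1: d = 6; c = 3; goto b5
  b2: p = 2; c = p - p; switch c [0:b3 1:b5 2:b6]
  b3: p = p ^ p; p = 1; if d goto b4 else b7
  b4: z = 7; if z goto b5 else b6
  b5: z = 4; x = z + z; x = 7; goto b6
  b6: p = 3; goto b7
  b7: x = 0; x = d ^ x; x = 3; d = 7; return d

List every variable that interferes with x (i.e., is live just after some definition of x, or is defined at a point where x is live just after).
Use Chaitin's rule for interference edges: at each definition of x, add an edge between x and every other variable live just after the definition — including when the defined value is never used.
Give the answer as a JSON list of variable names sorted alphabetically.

def/use:
  b0 def {c,d,z} use ∅
  b1 def {c,d} use ∅
  b2 def {c,p} use ∅
  b3 def {p} use {d,p}
  b4 def {z} use ∅
  b5 def {x,z} use ∅
  b6 def {p} use ∅
  b7 def {d,x} use {d}

Live sets:
  b0 li=∅ lo={d}
  b1 li=∅ lo={d}
  b2 li={d} lo={d,p}
  b3 li={d,p} lo={d}
  b4 li={d} lo={d}
  b5 li={d} lo={d}
  b6 li={d} lo={d}
  b7 li={d} lo=∅

Interfere edges:
  c — {d,p,z}
  d — {c,p,x,z}
  p — {c,d}
  x — {d}
  z — {c,d}

N(x) = ["d"]

Answer: ["d"]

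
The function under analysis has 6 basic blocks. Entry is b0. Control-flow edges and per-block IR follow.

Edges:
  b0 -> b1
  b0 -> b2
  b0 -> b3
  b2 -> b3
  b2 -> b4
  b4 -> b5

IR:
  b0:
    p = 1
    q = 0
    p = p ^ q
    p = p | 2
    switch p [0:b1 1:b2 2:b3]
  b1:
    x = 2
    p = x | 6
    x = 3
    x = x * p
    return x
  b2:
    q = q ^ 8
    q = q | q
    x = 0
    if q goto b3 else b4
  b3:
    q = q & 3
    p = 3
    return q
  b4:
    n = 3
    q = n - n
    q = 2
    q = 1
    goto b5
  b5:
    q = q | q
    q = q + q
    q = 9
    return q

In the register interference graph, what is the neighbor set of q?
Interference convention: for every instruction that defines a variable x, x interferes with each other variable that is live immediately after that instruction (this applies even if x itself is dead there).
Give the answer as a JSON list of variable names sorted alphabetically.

Answer: ["p", "x"]

Working:
Per-block:
  b0: {p,q} / ∅
  b1: {p,x} / ∅
  b2: {q,x} / {q}
  b3: {p,q} / {q}
  b4: {n,q} / ∅
  b5: {q} / {q}

Backward fixpoint:
  b0 li=∅ lo={q}
  b1 li=∅ lo=∅
  b2 li={q} lo={q}
  b3 li={q} lo=∅
  b4 li=∅ lo={q}
  b5 li={q} lo=∅

Conflict graph:
  n↔∅
  p↔{q,x}
  q↔{p,x}
  x↔{p,q}

N(q) = ["p", "x"]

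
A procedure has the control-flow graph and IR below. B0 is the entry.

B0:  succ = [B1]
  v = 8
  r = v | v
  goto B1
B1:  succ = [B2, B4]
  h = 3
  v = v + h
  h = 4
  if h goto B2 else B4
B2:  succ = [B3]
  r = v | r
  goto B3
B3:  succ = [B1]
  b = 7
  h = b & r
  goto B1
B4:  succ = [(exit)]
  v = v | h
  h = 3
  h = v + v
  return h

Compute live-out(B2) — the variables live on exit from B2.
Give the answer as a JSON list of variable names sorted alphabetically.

Per-block:
  B0: def={r,v} ue=∅
  B1: def={h,v} ue={v}
  B2: def={r} ue={r,v}
  B3: def={b,h} ue={r}
  B4: def={h,v} ue={h,v}

Liveness:
  B0: in=∅ out={r,v}
  B1: in={r,v} out={h,r,v}
  B2: in={r,v} out={r,v}
  B3: in={r,v} out={r,v}
  B4: in={h,v} out=∅

live-out(B2) = ["r", "v"]

Answer: ["r", "v"]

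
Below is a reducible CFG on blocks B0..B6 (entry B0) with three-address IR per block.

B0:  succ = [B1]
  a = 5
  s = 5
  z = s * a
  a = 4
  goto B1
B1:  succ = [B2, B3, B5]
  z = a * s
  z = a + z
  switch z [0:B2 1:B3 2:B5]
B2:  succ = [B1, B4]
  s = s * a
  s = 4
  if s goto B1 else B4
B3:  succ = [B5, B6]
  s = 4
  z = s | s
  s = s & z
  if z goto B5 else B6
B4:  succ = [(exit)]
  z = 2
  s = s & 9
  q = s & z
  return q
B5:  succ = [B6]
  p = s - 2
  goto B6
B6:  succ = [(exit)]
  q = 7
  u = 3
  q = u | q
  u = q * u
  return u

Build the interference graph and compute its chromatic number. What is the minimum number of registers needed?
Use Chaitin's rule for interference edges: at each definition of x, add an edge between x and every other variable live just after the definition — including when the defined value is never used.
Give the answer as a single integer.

Block summaries:
  B0 def {a,s,z} use ∅
  B1 def {z} use {a,s}
  B2 def {s} use {a,s}
  B3 def {s,z} use ∅
  B4 def {q,s,z} use {s}
  B5 def {p} use {s}
  B6 def {q,u} use ∅

Backward fixpoint:
  B0 li=∅ lo={a,s}
  B1 li={a,s} lo={a,s}
  B2 li={a,s} lo={a,s}
  B3 li=∅ lo={s}
  B4 li={s} lo=∅
  B5 li={s} lo=∅
  B6 li=∅ lo=∅

Interference:
  a — {s,z}
  p — ∅
  q — {u}
  s — {a,z}
  u — {q}
  z — {a,s}

Chromatic number:
  clique {a,s,z} ⇒ need ≥ 3
  assign a→r0 p→r0 q→r0 s→r1 u→r1 z→r2 — no edge inside a register ⇒ χ ≤ 3
  χ = 3

Answer: 3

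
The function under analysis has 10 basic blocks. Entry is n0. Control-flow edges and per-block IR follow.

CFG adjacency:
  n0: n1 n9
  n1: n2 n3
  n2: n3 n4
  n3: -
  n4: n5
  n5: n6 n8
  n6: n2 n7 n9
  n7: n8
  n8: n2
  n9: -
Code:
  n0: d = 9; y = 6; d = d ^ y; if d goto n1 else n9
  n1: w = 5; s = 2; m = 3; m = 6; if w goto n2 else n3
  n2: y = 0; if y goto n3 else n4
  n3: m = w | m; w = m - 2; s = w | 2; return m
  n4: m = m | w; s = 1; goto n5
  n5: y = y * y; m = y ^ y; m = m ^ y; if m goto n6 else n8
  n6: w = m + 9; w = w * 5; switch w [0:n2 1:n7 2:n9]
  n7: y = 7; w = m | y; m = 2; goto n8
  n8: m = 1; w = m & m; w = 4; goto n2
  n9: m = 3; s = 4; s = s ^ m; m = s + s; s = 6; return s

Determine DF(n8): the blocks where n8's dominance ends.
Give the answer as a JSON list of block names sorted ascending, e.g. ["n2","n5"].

Answer: ["n2"]

Analysis:
idom tree: n1←n0 n2←n1 n3←n1 n4←n2 n5←n4 n6←n5 n7←n6 n8←n5 n9←n0
Dom at joins:
  n2: preds {n1,n6,n8}: {n0,n1} ∩ {n0,n1,n2,n4,n5,n6} ∩ {n0,n1,n2,n4,n5,n8} = {n0,n1}; idom=n1
  n3: preds {n1,n2}: {n0,n1} ∩ {n0,n1,n2} = {n0,n1}; idom=n1
  n8: preds {n5,n7}: {n0,n1,n2,n4,n5} ∩ {n0,n1,n2,n4,n5,n6,n7} = {n0,n1,n2,n4,n5}; idom=n5
  n9: preds {n0,n6}: {n0} ∩ {n0,n1,n2,n4,n5,n6} = {n0}; idom=n0

DF walk-up:
  join n2 pred n1: · stop@n1
  join n2 pred n6: n6→n5→n4→n2 stop@n1
  join n2 pred n8: n8→n5→n4→n2 stop@n1
  join n3 pred n1: · stop@n1
  join n3 pred n2: n2 stop@n1
  join n8 pred n5: · stop@n5
  join n8 pred n7: n7→n6 stop@n5
  join n9 pred n0: · stop@n0
  join n9 pred n6: n6→n5→n4→n2→n1 stop@n0
  n0: DF=∅
  n1: DF={n9}
  n2: DF={n2,n3,n9}
  n3: DF=∅
  n4: DF={n2,n9}
  n5: DF={n2,n9}
  n6: DF={n2,n8,n9}
  n7: DF={n8}
  n8: DF={n2}
  n9: DF=∅

DF(n8) = ["n2"]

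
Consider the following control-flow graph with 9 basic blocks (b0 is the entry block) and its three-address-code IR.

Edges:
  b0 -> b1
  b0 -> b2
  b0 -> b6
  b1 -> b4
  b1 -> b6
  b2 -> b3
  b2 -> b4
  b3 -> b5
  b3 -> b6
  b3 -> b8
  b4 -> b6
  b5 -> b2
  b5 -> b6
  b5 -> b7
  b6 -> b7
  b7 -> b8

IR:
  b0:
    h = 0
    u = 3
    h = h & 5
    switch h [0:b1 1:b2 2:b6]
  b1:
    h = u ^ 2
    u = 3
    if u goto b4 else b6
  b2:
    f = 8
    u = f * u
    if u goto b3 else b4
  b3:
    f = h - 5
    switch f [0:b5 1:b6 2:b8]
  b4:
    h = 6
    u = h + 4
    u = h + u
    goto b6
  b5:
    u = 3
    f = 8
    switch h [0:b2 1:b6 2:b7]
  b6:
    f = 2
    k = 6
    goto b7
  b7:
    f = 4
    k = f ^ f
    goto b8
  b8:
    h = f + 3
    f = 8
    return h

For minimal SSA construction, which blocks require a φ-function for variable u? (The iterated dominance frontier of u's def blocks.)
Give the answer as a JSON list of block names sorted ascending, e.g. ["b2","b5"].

Answer: ["b2", "b4", "b6", "b7", "b8"]

Working:
idom tree: b1←b0 b2←b0 b3←b2 b4←b0 b5←b3 b6←b0 b7←b0 b8←b0
Join-block Dom:
  b2: preds {b0,b5}: {b0} ∩ {b0,b2,b3,b5} = {b0}; idom=b0
  b4: preds {b1,b2}: {b0,b1} ∩ {b0,b2} = {b0}; idom=b0
  b6: preds {b0,b1,b3,b4,b5}: {b0} ∩ {b0,b1} ∩ {b0,b2,b3} ∩ {b0,b4} ∩ {b0,b2,b3,b5} = {b0}; idom=b0
  b7: preds {b5,b6}: {b0,b2,b3,b5} ∩ {b0,b6} = {b0}; idom=b0
  b8: preds {b3,b7}: {b0,b2,b3} ∩ {b0,b7} = {b0}; idom=b0

DF derivation:
  b2←b0: walk · to b0
  b2←b5: walk b5→b3→b2 to b0
  b4←b1: walk b1 to b0
  b4←b2: walk b2 to b0
  b6←b0: walk · to b0
  b6←b1: walk b1 to b0
  b6←b3: walk b3→b2 to b0
  b6←b4: walk b4 to b0
  b6←b5: walk b5→b3→b2 to b0
  b7←b5: walk b5→b3→b2 to b0
  b7←b6: walk b6 to b0
  b8←b3: walk b3→b2 to b0
  b8←b7: walk b7 to b0
  b0 → ∅
  b1 → {b4,b6}
  b2 → {b2,b4,b6,b7,b8}
  b3 → {b2,b6,b7,b8}
  b4 → {b6}
  b5 → {b2,b6,b7}
  b6 → {b7}
  b7 → {b8}
  b8 → ∅

φ for u: defs {b0,b1,b2,b4,b5}
  DF⁺ = {b2,b4,b6,b7,b8}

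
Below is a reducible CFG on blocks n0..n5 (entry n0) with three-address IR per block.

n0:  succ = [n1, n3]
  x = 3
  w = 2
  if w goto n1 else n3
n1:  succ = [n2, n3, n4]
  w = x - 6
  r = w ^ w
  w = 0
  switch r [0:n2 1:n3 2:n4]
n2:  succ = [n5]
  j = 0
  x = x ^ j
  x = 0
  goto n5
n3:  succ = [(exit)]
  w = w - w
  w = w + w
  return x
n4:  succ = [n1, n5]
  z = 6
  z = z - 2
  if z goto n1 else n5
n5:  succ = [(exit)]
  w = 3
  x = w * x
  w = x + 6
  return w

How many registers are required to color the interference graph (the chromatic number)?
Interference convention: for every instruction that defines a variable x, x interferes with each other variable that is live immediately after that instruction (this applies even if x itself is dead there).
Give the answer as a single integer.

Answer: 3

Analysis:
def/use:
  n0: def={w,x} ue=∅
  n1: def={r,w} ue={x}
  n2: def={j,x} ue={x}
  n3: def={w} ue={w,x}
  n4: def={z} ue=∅
  n5: def={w,x} ue={x}

Liveness:
  n0: in=∅ out={w,x}
  n1: in={x} out={w,x}
  n2: in={x} out={x}
  n3: in={w,x} out=∅
  n4: in={x} out={x}
  n5: in={x} out=∅

Conflict graph:
  j — {x}
  r — {w,x}
  w — {r,x}
  x — {j,r,w,z}
  z — {x}

Chromatic number:
  lower bound: {r,w,x} mutually conflict ⇒ χ ≥ 3
  3-colouring: R0={x}  R1={j,r,z}  R2={w}
  χ = 3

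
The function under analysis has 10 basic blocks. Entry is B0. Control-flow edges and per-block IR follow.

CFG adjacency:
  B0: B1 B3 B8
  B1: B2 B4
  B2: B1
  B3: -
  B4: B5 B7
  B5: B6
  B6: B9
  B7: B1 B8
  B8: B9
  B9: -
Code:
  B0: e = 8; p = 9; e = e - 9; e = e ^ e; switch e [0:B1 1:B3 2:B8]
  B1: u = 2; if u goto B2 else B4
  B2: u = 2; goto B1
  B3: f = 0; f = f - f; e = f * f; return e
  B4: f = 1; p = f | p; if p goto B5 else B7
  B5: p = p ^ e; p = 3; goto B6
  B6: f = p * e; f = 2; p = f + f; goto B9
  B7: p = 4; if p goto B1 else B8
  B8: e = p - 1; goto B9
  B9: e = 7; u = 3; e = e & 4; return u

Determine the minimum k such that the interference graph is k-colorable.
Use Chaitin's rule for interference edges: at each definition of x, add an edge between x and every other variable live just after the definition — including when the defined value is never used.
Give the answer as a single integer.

Answer: 3

Working:
Block summaries:
  B0 def {e,p} use ∅
  B1 def {u} use ∅
  B2 def {u} use ∅
  B3 def {e,f} use ∅
  B4 def {f,p} use {p}
  B5 def {p} use {e,p}
  B6 def {f,p} use {e,p}
  B7 def {p} use ∅
  B8 def {e} use {p}
  B9 def {e,u} use ∅

Live sets:
  B0 li=∅ lo={e,p}
  B1 li={e,p} lo={e,p}
  B2 li={e,p} lo={e,p}
  B3 li=∅ lo=∅
  B4 li={e,p} lo={e,p}
  B5 li={e,p} lo={e,p}
  B6 li={e,p} lo=∅
  B7 li={e} lo={e,p}
  B8 li={p} lo=∅
  B9 li=∅ lo=∅

Interfere edges:
  e — {f,p,u}
  f — {e,p}
  p — {e,f,u}
  u — {e,p}

Chromatic number:
  clique {e,f,p} ⇒ need ≥ 3
  assign e→c0 f→c2 p→c1 u→c2 — no edge inside a register ⇒ χ ≤ 3
  χ = 3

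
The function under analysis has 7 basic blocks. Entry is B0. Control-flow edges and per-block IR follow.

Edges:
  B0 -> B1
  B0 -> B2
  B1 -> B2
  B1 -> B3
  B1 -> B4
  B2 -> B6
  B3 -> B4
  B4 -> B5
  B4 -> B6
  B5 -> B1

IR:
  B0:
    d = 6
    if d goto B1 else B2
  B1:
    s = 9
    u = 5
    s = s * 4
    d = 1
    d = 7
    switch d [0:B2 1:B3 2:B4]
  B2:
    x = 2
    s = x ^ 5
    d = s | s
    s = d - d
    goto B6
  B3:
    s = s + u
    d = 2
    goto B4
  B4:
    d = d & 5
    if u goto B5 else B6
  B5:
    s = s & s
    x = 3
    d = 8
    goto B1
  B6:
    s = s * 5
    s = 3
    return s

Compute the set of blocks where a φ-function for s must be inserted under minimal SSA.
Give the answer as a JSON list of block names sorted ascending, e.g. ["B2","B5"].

Answer: ["B1", "B2", "B4", "B6"]

Working:
idom tree: B1←B0 B2←B0 B3←B1 B4←B1 B5←B4 B6←B0
Dom at joins:
  B1: preds {B0,B5}: {B0} ∩ {B0,B1,B4,B5} = {B0}; idom=B0
  B2: preds {B0,B1}: {B0} ∩ {B0,B1} = {B0}; idom=B0
  B4: preds {B1,B3}: {B0,B1} ∩ {B0,B1,B3} = {B0,B1}; idom=B1
  B6: preds {B2,B4}: {B0,B2} ∩ {B0,B1,B4} = {B0}; idom=B0

Frontier:
  B1←B0: walk · to B0
  B1←B5: walk B5→B4→B1 to B0
  B2←B0: walk · to B0
  B2←B1: walk B1 to B0
  B4←B1: walk · to B1
  B4←B3: walk B3 to B1
  B6←B2: walk B2 to B0
  B6←B4: walk B4→B1 to B0
  B0: DF=∅
  B1: DF={B1,B2,B6}
  B2: DF={B6}
  B3: DF={B4}
  B4: DF={B1,B6}
  B5: DF={B1}
  B6: DF=∅

φ for s: defs {B1,B2,B3,B5,B6}
  DF⁺ = {B1,B2,B4,B6}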